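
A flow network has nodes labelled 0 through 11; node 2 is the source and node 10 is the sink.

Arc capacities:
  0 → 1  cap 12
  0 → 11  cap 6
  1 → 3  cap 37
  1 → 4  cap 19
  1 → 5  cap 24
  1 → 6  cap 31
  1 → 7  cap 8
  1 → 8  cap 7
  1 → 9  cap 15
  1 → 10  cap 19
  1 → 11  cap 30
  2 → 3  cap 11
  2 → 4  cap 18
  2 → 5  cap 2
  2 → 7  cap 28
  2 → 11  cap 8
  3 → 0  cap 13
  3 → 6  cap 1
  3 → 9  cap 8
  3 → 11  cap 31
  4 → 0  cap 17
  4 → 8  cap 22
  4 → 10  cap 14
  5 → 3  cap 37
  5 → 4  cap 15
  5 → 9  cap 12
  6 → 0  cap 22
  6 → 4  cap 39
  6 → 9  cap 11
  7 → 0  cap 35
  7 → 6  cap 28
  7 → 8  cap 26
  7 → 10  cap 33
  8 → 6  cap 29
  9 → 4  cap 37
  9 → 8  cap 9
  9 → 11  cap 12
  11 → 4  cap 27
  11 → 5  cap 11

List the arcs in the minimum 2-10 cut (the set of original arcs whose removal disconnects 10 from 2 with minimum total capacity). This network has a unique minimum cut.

Min-cut arcs: {(0,1), (2,7), (4,10)} (total capacity 54)

augment #1: 2→4→10 push 14
augment #2: 2→7→10 push 28
augment #3: 2→3→0→1→10 push 11
augment #4: 2→4→0→1→10 push 1
max flow = 54; residual-reachable set from 2 gives S-side
cut edges (S→T): {(0,1), (2,7), (4,10)} total cap 54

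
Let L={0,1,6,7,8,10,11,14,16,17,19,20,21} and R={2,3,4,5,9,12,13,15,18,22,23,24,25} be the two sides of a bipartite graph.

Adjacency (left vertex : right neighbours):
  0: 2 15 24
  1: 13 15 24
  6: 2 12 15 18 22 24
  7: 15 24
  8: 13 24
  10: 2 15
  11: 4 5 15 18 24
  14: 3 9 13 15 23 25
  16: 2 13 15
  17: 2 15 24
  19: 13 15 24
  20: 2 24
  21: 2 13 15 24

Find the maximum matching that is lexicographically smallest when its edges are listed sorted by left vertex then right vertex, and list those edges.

|M| = 7 (so the lex-smallest maximum matching has 7 edges)
process left vertices in ascending order; for each, take the smallest-labelled available neighbour that still permits 7 edges overall, or leave it unmatched if none does
lex-smallest matching: {0-2, 1-13, 6-12, 7-15, 8-24, 11-4, 14-3}

Lex-smallest maximum matching: {(0,2), (1,13), (6,12), (7,15), (8,24), (11,4), (14,3)}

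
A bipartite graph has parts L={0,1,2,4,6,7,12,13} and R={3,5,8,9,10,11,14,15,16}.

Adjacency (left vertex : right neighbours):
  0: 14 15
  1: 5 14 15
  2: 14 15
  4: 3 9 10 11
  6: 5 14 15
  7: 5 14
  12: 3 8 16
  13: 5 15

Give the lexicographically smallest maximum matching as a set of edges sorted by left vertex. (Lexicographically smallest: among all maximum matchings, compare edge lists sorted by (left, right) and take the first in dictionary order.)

Lex-smallest maximum matching: {(0,14), (1,5), (2,15), (4,3), (12,8)}

|M| = 5 (so the lex-smallest maximum matching has 5 edges)
process left vertices in ascending order; for each, take the smallest-labelled available neighbour that still permits 5 edges overall, or leave it unmatched if none does
lex-smallest matching: {0-14, 1-5, 2-15, 4-3, 12-8}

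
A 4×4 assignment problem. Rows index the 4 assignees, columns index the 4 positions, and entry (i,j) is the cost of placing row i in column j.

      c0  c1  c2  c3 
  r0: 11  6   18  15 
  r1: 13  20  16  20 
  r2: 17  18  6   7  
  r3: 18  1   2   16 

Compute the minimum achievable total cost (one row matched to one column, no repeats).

Minimum assignment cost: 28

optimal assignment: row0→col1 (cost 6), row1→col0 (cost 13), row2→col3 (cost 7), row3→col2 (cost 2)
total = 6 + 13 + 7 + 2 = 28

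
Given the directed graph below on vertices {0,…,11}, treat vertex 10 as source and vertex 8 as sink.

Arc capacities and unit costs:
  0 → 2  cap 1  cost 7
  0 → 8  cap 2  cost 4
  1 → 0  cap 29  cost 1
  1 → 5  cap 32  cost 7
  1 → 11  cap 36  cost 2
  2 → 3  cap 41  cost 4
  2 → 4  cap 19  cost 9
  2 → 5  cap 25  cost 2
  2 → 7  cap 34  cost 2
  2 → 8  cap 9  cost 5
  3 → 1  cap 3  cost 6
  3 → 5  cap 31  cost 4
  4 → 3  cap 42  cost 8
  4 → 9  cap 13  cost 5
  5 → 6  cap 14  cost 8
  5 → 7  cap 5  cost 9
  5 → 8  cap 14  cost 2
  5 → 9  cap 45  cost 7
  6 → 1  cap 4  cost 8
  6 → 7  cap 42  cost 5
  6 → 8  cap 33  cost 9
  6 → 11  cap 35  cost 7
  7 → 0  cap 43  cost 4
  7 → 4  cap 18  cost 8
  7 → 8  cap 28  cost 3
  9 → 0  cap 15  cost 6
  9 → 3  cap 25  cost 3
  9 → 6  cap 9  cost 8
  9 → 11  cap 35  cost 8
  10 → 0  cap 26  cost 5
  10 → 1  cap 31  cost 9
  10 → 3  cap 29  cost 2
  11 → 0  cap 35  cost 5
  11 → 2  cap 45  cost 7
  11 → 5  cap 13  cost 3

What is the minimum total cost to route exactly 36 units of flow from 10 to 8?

shortest-cost path #1: 10→3→5→8 push 14 @ unit cost 8 (adds 112)
shortest-cost path #2: 10→0→8 push 2 @ unit cost 9 (adds 18)
shortest-cost path #3: 10→0→2→8 push 1 @ unit cost 17 (adds 17)
shortest-cost path #4: 10→3→5→7→8 push 5 @ unit cost 18 (adds 90)
shortest-cost path #5: 10→3→5→6→7→8 push 10 @ unit cost 22 (adds 220)
shortest-cost path #6: 10→1→11→2→8 push 4 @ unit cost 23 (adds 92)
total cost = 549

Minimum cost for 36 units: 549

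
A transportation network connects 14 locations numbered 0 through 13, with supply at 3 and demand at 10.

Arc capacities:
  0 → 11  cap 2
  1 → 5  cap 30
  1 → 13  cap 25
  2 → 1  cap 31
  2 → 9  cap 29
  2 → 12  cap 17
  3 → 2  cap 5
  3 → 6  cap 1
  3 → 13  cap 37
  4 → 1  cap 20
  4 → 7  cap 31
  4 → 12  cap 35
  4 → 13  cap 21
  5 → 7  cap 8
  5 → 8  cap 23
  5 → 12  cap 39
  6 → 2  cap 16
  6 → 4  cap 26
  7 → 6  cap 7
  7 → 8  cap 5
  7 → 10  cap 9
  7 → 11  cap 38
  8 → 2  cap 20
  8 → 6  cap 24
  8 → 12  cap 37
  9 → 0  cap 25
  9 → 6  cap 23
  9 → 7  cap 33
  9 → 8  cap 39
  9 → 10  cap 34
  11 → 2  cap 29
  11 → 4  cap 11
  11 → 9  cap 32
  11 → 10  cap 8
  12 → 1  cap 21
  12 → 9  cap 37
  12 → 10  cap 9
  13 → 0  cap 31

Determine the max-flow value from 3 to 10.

Maximum flow value: 8

augment #1: 3→2→9→10 bottleneck 5, total now 5
augment #2: 3→6→2→9→10 bottleneck 1, total now 6
augment #3: 3→13→0→11→10 bottleneck 2, total now 8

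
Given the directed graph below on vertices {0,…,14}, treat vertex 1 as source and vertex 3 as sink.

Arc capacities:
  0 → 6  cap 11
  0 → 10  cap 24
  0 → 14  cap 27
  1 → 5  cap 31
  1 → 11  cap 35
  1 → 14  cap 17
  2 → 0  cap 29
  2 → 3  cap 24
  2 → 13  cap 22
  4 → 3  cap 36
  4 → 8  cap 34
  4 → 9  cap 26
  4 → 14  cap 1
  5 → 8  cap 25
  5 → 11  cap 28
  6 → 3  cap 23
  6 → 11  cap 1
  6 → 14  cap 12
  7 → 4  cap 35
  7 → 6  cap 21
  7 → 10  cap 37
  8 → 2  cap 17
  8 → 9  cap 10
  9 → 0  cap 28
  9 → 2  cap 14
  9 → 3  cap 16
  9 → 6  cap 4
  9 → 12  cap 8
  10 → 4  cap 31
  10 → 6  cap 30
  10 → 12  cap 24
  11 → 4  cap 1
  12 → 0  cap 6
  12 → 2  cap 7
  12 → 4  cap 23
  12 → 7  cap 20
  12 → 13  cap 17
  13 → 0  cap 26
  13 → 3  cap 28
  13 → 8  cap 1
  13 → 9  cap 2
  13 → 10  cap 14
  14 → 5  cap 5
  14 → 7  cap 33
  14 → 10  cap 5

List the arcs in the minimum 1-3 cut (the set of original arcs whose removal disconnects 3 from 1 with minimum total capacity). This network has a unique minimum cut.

Min-cut arcs: {(1,14), (5,8), (11,4)} (total capacity 43)

augment #1: 1→11→4→3 push 1
augment #2: 1→5→8→2→3 push 17
augment #3: 1→5→8→9→3 push 8
augment #4: 1→14→7→4→3 push 17
max flow = 43; residual-reachable set from 1 gives S-side
cut edges (S→T): {(1,14), (5,8), (11,4)} total cap 43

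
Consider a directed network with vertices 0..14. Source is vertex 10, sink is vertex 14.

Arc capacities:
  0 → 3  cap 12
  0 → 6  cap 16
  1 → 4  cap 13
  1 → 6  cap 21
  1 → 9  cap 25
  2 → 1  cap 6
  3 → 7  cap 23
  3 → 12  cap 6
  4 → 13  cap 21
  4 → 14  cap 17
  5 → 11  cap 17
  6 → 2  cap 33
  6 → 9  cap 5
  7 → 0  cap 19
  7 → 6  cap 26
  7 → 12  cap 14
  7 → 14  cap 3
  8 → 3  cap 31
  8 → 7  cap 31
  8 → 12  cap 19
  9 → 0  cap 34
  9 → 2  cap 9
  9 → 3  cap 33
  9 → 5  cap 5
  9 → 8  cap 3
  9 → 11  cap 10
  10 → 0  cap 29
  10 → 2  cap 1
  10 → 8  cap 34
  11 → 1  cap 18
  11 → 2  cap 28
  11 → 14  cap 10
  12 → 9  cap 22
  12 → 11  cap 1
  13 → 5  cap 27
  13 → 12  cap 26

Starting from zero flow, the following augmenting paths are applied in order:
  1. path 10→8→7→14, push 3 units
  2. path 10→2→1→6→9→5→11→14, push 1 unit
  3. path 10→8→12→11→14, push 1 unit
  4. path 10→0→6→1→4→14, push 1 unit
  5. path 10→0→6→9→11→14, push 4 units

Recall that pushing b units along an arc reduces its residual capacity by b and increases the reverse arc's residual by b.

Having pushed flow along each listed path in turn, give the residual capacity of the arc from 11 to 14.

after path 1 (10→8→7→14, push 3): res(11,14)=10
after path 2 (10→2→1→6→9→5→11→14, push 1): res(11,14)=9
after path 3 (10→8→12→11→14, push 1): res(11,14)=8
after path 4 (10→0→6→1→4→14, push 1): res(11,14)=8
after path 5 (10→0→6→9→11→14, push 4): res(11,14)=4

Residual capacity of (11,14): 4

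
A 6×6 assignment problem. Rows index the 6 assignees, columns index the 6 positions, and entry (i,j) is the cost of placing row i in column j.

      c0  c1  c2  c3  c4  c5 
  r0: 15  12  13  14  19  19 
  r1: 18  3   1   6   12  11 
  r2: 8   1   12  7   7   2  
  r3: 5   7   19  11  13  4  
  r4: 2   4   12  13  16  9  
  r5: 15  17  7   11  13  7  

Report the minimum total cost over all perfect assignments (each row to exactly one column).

Minimum assignment cost: 35

optimal assignment: row0→col3 (cost 14), row1→col2 (cost 1), row2→col1 (cost 1), row3→col5 (cost 4), row4→col0 (cost 2), row5→col4 (cost 13)
total = 14 + 1 + 1 + 4 + 2 + 13 = 35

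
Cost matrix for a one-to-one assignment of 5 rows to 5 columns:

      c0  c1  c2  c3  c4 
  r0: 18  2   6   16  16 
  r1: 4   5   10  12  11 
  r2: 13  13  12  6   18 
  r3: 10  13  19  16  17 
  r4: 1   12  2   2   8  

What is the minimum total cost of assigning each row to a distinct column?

Minimum assignment cost: 31

one of 2 optimal assignments: row0→col1 (cost 2), row1→col0 (cost 4), row2→col3 (cost 6), row3→col4 (cost 17), row4→col2 (cost 2)
total = 2 + 4 + 6 + 17 + 2 = 31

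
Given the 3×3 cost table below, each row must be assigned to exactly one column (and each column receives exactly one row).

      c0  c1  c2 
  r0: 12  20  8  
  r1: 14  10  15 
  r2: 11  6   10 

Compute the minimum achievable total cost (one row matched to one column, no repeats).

Minimum assignment cost: 28

optimal assignment: row0→col2 (cost 8), row1→col0 (cost 14), row2→col1 (cost 6)
total = 8 + 14 + 6 = 28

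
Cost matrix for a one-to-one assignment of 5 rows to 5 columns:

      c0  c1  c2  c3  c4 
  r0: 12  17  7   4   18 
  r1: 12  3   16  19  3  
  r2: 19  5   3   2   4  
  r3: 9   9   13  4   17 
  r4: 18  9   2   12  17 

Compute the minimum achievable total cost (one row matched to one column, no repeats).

optimal assignment: row0→col3 (cost 4), row1→col1 (cost 3), row2→col4 (cost 4), row3→col0 (cost 9), row4→col2 (cost 2)
total = 4 + 3 + 4 + 9 + 2 = 22

Minimum assignment cost: 22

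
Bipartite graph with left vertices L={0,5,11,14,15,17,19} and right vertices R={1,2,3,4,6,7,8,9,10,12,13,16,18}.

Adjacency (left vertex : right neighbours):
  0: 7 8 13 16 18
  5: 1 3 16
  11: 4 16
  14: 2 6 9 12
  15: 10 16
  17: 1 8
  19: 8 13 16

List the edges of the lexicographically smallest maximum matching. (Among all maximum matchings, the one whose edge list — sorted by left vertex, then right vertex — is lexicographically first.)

Lex-smallest maximum matching: {(0,7), (5,1), (11,4), (14,2), (15,10), (17,8), (19,13)}

|M| = 7 (so the lex-smallest maximum matching has 7 edges)
process left vertices in ascending order; for each, take the smallest-labelled available neighbour that still permits 7 edges overall, or leave it unmatched if none does
lex-smallest matching: {0-7, 5-1, 11-4, 14-2, 15-10, 17-8, 19-13}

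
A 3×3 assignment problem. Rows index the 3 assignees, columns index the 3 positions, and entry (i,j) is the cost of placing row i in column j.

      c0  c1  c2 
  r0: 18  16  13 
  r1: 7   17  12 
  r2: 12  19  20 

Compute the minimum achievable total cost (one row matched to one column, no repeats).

optimal assignment: row0→col2 (cost 13), row1→col0 (cost 7), row2→col1 (cost 19)
total = 13 + 7 + 19 = 39

Minimum assignment cost: 39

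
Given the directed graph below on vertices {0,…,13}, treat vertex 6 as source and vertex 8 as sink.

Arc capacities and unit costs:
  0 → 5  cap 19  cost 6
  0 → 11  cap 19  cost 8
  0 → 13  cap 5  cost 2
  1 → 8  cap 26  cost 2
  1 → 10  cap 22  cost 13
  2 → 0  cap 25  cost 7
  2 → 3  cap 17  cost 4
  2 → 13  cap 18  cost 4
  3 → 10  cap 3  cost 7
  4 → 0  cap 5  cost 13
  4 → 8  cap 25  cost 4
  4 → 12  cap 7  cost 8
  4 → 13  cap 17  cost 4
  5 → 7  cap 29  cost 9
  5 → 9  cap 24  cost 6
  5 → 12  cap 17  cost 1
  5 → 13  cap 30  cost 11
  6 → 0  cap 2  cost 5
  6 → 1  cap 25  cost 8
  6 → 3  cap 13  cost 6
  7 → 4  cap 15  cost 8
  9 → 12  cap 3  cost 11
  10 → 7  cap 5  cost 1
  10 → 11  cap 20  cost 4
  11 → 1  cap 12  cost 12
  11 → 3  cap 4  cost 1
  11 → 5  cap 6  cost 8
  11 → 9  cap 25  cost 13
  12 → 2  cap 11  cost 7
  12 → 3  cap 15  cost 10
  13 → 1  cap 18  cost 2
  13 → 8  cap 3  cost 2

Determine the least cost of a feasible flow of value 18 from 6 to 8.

shortest-cost path #1: 6→0→13→8 push 2 @ unit cost 9 (adds 18)
shortest-cost path #2: 6→1→8 push 16 @ unit cost 10 (adds 160)
total cost = 178

Minimum cost for 18 units: 178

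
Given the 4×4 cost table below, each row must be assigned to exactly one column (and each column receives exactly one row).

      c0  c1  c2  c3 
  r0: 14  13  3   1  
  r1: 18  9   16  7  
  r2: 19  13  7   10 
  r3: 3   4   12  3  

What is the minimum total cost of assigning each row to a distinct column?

Minimum assignment cost: 20

optimal assignment: row0→col3 (cost 1), row1→col1 (cost 9), row2→col2 (cost 7), row3→col0 (cost 3)
total = 1 + 9 + 7 + 3 = 20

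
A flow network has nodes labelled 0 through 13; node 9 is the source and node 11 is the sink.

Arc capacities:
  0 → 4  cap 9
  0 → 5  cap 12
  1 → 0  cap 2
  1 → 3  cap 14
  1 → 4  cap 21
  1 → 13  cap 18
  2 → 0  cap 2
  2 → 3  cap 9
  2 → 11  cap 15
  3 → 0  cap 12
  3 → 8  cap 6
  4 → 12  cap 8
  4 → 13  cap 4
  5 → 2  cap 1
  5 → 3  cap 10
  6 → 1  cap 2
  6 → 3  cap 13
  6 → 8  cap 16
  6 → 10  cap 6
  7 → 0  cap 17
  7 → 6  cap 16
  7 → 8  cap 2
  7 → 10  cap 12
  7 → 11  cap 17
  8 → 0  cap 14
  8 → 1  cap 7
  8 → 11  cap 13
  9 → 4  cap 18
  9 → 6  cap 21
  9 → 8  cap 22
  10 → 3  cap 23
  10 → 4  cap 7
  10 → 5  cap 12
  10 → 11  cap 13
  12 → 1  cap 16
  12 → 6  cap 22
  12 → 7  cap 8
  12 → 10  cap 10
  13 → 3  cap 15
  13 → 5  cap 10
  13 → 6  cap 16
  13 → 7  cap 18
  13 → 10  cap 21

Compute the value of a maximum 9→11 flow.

augment #1: 9→8→11 bottleneck 13, total now 13
augment #2: 9→6→10→11 bottleneck 6, total now 19
augment #3: 9→4→12→7→11 bottleneck 8, total now 27
augment #4: 9→4→13→7→11 bottleneck 4, total now 31
augment #5: 9→6→1→13→7→11 bottleneck 2, total now 33
augment #6: 9→8→0→5→2→11 bottleneck 1, total now 34
augment #7: 9→8→1→13→7→11 bottleneck 3, total now 37
augment #8: 9→8→1→13→10→11 bottleneck 4, total now 41

Maximum flow value: 41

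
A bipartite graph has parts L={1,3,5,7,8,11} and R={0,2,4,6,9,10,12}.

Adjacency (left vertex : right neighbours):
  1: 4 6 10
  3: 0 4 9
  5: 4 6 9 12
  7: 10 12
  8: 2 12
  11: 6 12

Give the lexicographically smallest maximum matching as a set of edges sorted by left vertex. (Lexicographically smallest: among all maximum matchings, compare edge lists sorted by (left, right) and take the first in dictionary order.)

Lex-smallest maximum matching: {(1,4), (3,0), (5,6), (7,10), (8,2), (11,12)}

|M| = 6 (so the lex-smallest maximum matching has 6 edges)
process left vertices in ascending order; for each, take the smallest-labelled available neighbour that still permits 6 edges overall, or leave it unmatched if none does
lex-smallest matching: {1-4, 3-0, 5-6, 7-10, 8-2, 11-12}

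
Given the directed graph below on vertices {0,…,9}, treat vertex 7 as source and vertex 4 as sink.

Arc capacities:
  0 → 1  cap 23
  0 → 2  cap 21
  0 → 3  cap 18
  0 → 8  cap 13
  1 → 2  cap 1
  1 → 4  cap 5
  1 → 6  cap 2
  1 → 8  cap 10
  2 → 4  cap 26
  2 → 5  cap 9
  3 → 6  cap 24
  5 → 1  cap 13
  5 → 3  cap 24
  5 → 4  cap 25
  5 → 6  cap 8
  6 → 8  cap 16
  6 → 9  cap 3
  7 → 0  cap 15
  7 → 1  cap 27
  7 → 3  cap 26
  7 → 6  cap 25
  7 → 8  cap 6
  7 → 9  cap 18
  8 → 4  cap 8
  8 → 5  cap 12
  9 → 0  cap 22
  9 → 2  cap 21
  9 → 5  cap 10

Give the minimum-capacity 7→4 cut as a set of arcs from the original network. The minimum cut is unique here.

Min-cut arcs: {(1,2), (1,4), (6,9), (7,0), (7,9), (8,4), (8,5)} (total capacity 62)

augment #1: 7→1→4 push 5
augment #2: 7→8→4 push 6
augment #3: 7→0→2→4 push 15
augment #4: 7→1→2→4 push 1
augment #5: 7→1→8→4 push 2
augment #6: 7→9→2→4 push 10
augment #7: 7→9→5→4 push 8
augment #8: 7→1→8→5→4 push 8
augment #9: 7→6→8→5→4 push 4
augment #10: 7→6→9→5→4 push 2
augment #11: 7→6→9→2→5→4 push 1
max flow = 62; residual-reachable set from 7 gives S-side
cut edges (S→T): {(1,2), (1,4), (6,9), (7,0), (7,9), (8,4), (8,5)} total cap 62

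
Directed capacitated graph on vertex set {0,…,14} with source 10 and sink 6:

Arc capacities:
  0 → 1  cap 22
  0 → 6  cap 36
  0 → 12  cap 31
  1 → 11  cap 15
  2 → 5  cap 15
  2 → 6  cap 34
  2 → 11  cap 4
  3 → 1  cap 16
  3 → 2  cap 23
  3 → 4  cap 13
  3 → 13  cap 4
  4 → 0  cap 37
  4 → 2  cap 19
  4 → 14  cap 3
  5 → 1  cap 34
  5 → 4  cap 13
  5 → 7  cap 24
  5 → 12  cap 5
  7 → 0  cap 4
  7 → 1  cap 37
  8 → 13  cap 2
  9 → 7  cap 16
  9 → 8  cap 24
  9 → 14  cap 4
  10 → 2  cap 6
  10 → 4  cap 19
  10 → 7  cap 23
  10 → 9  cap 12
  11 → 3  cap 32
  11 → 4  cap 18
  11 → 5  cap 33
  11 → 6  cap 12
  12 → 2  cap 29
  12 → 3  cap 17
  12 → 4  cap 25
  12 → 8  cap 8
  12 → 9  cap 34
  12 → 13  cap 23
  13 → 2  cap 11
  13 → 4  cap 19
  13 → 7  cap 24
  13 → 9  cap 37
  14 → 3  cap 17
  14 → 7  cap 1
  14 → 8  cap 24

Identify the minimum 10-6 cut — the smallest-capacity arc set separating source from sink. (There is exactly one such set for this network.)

augment #1: 10→2→6 push 6
augment #2: 10→4→0→6 push 19
augment #3: 10→7→0→6 push 4
augment #4: 10→7→1→11→6 push 12
augment #5: 10→9→8→13→2→6 push 2
augment #6: 10→9→14→3→2→6 push 4
augment #7: 10→7→1→11→3→2→6 push 3
max flow = 50; residual-reachable set from 10 gives S-side
cut edges (S→T): {(1,11), (7,0), (8,13), (9,14), (10,2), (10,4)} total cap 50

Min-cut arcs: {(1,11), (7,0), (8,13), (9,14), (10,2), (10,4)} (total capacity 50)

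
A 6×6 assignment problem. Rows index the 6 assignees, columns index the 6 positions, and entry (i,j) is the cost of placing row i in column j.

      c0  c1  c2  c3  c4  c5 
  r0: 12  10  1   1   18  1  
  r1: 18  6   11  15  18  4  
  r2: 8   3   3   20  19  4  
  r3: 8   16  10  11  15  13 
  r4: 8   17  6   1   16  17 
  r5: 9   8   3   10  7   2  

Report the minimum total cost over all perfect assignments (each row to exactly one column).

optimal assignment: row0→col2 (cost 1), row1→col5 (cost 4), row2→col1 (cost 3), row3→col0 (cost 8), row4→col3 (cost 1), row5→col4 (cost 7)
total = 1 + 4 + 3 + 8 + 1 + 7 = 24

Minimum assignment cost: 24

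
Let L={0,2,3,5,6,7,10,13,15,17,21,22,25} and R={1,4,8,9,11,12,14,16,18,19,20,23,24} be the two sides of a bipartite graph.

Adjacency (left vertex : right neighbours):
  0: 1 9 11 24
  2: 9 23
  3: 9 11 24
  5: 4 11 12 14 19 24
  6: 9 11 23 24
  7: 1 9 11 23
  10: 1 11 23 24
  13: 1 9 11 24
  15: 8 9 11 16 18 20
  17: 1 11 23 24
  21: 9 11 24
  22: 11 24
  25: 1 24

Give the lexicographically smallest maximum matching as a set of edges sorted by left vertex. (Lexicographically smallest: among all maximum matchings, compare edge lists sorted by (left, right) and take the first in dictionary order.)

|M| = 7 (so the lex-smallest maximum matching has 7 edges)
process left vertices in ascending order; for each, take the smallest-labelled available neighbour that still permits 7 edges overall, or leave it unmatched if none does
lex-smallest matching: {0-1, 2-9, 3-11, 5-4, 6-23, 10-24, 15-8}

Lex-smallest maximum matching: {(0,1), (2,9), (3,11), (5,4), (6,23), (10,24), (15,8)}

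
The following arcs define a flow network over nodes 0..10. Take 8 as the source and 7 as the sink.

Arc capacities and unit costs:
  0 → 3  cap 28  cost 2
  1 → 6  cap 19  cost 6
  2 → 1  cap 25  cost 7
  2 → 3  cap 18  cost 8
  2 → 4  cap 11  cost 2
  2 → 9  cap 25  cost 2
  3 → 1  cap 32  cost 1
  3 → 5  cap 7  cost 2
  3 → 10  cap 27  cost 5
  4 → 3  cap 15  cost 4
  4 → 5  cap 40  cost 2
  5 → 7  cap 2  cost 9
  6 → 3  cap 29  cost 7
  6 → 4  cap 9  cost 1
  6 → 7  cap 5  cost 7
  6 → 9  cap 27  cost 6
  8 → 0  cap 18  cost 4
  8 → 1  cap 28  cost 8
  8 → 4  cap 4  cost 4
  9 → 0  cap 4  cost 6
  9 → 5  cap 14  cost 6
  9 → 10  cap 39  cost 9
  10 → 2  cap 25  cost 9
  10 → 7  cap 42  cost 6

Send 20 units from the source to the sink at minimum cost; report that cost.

Minimum cost for 20 units: 336

shortest-cost path #1: 8→4→5→7 push 2 @ unit cost 15 (adds 30)
shortest-cost path #2: 8→0→3→10→7 push 18 @ unit cost 17 (adds 306)
total cost = 336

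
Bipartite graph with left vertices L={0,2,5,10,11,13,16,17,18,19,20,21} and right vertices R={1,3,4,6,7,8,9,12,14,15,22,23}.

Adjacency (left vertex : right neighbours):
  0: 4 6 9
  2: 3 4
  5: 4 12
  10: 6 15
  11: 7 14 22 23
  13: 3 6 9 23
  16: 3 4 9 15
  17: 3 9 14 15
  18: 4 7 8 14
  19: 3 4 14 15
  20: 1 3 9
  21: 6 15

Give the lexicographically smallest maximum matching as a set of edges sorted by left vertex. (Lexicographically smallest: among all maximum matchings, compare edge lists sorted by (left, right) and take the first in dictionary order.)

Lex-smallest maximum matching: {(0,4), (2,3), (5,12), (10,6), (11,7), (13,23), (16,9), (17,14), (18,8), (19,15), (20,1)}

|M| = 11 (so the lex-smallest maximum matching has 11 edges)
process left vertices in ascending order; for each, take the smallest-labelled available neighbour that still permits 11 edges overall, or leave it unmatched if none does
lex-smallest matching: {0-4, 2-3, 5-12, 10-6, 11-7, 13-23, 16-9, 17-14, 18-8, 19-15, 20-1}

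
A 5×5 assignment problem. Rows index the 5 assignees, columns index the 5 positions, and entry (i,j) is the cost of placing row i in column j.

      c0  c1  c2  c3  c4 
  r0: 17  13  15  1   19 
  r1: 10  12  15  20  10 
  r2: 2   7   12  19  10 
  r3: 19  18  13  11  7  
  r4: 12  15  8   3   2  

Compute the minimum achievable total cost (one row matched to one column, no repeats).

Minimum assignment cost: 30

one of 2 optimal assignments: row0→col3 (cost 1), row1→col1 (cost 12), row2→col0 (cost 2), row3→col2 (cost 13), row4→col4 (cost 2)
total = 1 + 12 + 2 + 13 + 2 = 30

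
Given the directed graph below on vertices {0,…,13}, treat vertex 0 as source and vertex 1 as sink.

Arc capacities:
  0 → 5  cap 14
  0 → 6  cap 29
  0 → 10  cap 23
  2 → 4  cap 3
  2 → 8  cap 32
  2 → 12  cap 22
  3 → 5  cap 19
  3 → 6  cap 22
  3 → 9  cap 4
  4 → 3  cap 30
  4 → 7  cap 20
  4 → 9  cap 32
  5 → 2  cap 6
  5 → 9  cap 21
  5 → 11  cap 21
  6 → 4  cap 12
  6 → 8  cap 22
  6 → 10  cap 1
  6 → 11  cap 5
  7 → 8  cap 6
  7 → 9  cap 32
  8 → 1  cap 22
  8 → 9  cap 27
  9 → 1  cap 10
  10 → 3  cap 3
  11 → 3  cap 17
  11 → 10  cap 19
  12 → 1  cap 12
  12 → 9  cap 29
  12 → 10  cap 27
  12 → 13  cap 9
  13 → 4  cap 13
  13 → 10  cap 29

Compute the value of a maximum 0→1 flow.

Maximum flow value: 38

augment #1: 0→5→9→1 bottleneck 10, total now 10
augment #2: 0→6→8→1 bottleneck 22, total now 32
augment #3: 0→5→2→12→1 bottleneck 4, total now 36
augment #4: 0→10→3→5→2→12→1 bottleneck 2, total now 38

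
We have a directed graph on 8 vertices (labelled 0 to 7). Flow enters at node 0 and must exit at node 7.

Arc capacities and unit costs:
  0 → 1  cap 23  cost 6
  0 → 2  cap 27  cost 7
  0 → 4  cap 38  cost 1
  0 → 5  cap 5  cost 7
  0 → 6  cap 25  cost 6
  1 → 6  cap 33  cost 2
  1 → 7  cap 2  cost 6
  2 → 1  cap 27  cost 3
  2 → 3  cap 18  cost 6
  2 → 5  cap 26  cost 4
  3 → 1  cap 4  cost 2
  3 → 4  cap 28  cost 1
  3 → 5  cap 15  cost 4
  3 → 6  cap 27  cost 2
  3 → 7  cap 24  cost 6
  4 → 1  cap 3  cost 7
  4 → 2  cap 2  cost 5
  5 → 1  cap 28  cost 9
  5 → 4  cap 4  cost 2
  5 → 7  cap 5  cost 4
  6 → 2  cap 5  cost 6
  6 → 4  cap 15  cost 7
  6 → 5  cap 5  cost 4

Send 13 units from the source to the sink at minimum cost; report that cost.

shortest-cost path #1: 0→5→7 push 5 @ unit cost 11 (adds 55)
shortest-cost path #2: 0→1→7 push 2 @ unit cost 12 (adds 24)
shortest-cost path #3: 0→4→2→3→7 push 2 @ unit cost 18 (adds 36)
shortest-cost path #4: 0→2→3→7 push 4 @ unit cost 19 (adds 76)
total cost = 191

Minimum cost for 13 units: 191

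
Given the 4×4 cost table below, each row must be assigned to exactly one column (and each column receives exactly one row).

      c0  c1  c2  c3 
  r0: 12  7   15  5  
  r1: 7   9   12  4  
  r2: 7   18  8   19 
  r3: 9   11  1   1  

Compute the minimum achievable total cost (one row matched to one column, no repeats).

optimal assignment: row0→col1 (cost 7), row1→col3 (cost 4), row2→col0 (cost 7), row3→col2 (cost 1)
total = 7 + 4 + 7 + 1 = 19

Minimum assignment cost: 19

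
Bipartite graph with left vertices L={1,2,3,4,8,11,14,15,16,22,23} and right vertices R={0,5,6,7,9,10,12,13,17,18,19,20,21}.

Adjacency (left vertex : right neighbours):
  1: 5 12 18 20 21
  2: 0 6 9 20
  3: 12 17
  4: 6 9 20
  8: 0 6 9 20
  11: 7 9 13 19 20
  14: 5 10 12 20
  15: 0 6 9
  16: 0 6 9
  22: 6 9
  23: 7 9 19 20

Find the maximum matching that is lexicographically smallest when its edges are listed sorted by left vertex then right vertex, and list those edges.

|M| = 9 (so the lex-smallest maximum matching has 9 edges)
process left vertices in ascending order; for each, take the smallest-labelled available neighbour that still permits 9 edges overall, or leave it unmatched if none does
lex-smallest matching: {1-5, 2-0, 3-12, 4-6, 8-20, 11-7, 14-10, 15-9, 23-19}

Lex-smallest maximum matching: {(1,5), (2,0), (3,12), (4,6), (8,20), (11,7), (14,10), (15,9), (23,19)}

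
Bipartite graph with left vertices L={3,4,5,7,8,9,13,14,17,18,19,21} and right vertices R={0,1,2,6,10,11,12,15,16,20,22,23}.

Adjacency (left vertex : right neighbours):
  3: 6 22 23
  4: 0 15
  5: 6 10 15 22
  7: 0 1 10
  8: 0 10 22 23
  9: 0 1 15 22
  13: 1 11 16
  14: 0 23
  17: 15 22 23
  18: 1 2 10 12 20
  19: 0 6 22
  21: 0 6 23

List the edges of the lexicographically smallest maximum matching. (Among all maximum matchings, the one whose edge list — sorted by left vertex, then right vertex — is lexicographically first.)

Lex-smallest maximum matching: {(3,6), (4,0), (5,10), (7,1), (8,22), (9,15), (13,11), (14,23), (18,2)}

|M| = 9 (so the lex-smallest maximum matching has 9 edges)
process left vertices in ascending order; for each, take the smallest-labelled available neighbour that still permits 9 edges overall, or leave it unmatched if none does
lex-smallest matching: {3-6, 4-0, 5-10, 7-1, 8-22, 9-15, 13-11, 14-23, 18-2}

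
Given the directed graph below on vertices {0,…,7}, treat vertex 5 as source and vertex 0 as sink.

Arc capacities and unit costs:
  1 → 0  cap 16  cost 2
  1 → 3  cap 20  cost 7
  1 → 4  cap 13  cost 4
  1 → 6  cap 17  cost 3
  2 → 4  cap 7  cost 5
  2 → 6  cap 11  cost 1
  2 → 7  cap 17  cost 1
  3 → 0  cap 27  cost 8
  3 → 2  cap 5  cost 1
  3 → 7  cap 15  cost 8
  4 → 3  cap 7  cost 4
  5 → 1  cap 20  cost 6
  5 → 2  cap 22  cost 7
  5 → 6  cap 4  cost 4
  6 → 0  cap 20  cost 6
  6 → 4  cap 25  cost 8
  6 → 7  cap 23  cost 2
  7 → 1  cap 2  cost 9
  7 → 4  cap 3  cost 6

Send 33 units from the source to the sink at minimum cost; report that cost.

shortest-cost path #1: 5→1→0 push 16 @ unit cost 8 (adds 128)
shortest-cost path #2: 5→6→0 push 4 @ unit cost 10 (adds 40)
shortest-cost path #3: 5→2→6→0 push 11 @ unit cost 14 (adds 154)
shortest-cost path #4: 5→1→6→0 push 2 @ unit cost 15 (adds 30)
total cost = 352

Minimum cost for 33 units: 352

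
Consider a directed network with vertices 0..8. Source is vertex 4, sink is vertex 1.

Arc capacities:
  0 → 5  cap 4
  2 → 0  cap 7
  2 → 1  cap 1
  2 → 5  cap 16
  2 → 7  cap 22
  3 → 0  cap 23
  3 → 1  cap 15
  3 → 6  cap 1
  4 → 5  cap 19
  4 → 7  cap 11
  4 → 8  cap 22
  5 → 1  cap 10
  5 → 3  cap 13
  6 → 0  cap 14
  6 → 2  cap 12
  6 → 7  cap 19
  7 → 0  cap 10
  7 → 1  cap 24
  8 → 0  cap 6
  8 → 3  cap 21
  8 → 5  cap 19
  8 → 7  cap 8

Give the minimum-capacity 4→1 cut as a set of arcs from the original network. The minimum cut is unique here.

augment #1: 4→5→1 push 10
augment #2: 4→7→1 push 11
augment #3: 4→5→3→1 push 9
augment #4: 4→8→3→1 push 6
augment #5: 4→8→7→1 push 8
augment #6: 4→8→3→6→2→1 push 1
max flow = 45; residual-reachable set from 4 gives S-side
cut edges (S→T): {(3,1), (3,6), (4,7), (5,1), (8,7)} total cap 45

Min-cut arcs: {(3,1), (3,6), (4,7), (5,1), (8,7)} (total capacity 45)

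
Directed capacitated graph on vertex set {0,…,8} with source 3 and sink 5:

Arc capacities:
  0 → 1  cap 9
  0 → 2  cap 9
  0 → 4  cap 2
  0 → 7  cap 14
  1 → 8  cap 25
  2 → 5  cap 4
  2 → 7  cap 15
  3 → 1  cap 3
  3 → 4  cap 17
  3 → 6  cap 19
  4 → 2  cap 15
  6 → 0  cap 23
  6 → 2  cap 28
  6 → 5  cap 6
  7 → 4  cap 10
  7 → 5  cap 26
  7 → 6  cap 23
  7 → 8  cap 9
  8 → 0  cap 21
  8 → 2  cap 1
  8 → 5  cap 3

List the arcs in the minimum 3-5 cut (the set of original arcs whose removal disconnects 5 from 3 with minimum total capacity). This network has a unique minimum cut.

Min-cut arcs: {(3,1), (3,6), (4,2)} (total capacity 37)

augment #1: 3→6→5 push 6
augment #2: 3→1→8→5 push 3
augment #3: 3→4→2→5 push 4
augment #4: 3→4→2→7→5 push 11
augment #5: 3→6→0→7→5 push 13
max flow = 37; residual-reachable set from 3 gives S-side
cut edges (S→T): {(3,1), (3,6), (4,2)} total cap 37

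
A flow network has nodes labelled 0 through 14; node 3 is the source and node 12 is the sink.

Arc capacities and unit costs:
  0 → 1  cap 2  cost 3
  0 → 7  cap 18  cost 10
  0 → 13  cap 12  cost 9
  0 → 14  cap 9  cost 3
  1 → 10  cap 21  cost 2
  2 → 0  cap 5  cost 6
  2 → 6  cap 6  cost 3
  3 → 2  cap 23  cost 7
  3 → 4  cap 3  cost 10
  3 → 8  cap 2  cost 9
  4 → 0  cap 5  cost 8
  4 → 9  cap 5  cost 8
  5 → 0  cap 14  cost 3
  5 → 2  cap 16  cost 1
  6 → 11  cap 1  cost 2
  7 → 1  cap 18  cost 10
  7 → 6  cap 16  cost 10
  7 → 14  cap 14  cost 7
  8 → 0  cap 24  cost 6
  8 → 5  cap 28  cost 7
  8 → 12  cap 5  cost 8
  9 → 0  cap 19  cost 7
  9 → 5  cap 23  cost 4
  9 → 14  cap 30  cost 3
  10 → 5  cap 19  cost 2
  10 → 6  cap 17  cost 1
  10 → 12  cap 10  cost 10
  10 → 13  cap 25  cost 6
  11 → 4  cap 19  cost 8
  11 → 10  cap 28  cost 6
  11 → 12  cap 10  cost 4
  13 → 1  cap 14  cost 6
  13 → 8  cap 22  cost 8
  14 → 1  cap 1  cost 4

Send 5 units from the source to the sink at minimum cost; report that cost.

shortest-cost path #1: 3→2→6→11→12 push 1 @ unit cost 16 (adds 16)
shortest-cost path #2: 3→8→12 push 2 @ unit cost 17 (adds 34)
shortest-cost path #3: 3→2→0→1→10→12 push 2 @ unit cost 28 (adds 56)
total cost = 106

Minimum cost for 5 units: 106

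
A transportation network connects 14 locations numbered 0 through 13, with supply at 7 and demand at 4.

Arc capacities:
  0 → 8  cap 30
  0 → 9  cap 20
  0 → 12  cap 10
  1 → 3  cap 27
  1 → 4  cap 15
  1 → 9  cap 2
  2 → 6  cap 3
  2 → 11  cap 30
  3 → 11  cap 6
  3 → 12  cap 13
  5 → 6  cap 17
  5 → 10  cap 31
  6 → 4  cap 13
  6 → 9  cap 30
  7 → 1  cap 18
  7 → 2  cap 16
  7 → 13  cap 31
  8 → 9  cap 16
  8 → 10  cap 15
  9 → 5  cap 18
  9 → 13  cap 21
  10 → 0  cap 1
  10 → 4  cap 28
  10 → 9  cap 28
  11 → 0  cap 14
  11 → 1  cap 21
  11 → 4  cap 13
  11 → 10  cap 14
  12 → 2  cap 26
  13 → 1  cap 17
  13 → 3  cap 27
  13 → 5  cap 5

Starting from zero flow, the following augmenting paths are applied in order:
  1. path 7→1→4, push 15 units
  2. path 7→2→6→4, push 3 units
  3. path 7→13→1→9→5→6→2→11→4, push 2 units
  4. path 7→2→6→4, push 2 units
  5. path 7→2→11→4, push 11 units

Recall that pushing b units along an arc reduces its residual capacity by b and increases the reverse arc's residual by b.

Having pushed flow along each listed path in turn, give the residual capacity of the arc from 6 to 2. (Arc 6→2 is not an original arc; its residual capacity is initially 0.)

after path 1 (7→1→4, push 15): res(6,2)=0
after path 2 (7→2→6→4, push 3): res(6,2)=3
after path 3 (7→13→1→9→5→6→2→11→4, push 2): res(6,2)=1
after path 4 (7→2→6→4, push 2): res(6,2)=3
after path 5 (7→2→11→4, push 11): res(6,2)=3

Residual capacity of (6,2): 3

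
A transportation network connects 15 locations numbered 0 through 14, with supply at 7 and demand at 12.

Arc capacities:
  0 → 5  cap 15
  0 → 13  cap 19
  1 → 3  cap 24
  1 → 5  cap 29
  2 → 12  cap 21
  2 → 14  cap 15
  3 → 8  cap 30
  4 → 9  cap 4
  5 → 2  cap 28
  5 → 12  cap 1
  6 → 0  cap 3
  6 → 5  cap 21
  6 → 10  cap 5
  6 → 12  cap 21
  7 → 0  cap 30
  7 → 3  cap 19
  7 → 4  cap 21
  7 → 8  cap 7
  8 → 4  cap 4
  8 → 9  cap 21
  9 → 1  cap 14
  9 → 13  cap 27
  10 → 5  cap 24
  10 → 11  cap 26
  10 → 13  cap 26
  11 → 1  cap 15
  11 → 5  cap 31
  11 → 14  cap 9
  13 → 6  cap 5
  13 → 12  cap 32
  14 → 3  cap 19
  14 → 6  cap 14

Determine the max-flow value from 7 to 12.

augment #1: 7→0→5→12 bottleneck 1, total now 1
augment #2: 7→0→13→12 bottleneck 19, total now 20
augment #3: 7→0→5→2→12 bottleneck 10, total now 30
augment #4: 7→4→9→13→12 bottleneck 4, total now 34
augment #5: 7→8→9→13→12 bottleneck 7, total now 41
augment #6: 7→3→8→9→13→12 bottleneck 2, total now 43
augment #7: 7→3→8→9→13→6→12 bottleneck 5, total now 48
augment #8: 7→3→8→9→1→5→2→12 bottleneck 7, total now 55

Maximum flow value: 55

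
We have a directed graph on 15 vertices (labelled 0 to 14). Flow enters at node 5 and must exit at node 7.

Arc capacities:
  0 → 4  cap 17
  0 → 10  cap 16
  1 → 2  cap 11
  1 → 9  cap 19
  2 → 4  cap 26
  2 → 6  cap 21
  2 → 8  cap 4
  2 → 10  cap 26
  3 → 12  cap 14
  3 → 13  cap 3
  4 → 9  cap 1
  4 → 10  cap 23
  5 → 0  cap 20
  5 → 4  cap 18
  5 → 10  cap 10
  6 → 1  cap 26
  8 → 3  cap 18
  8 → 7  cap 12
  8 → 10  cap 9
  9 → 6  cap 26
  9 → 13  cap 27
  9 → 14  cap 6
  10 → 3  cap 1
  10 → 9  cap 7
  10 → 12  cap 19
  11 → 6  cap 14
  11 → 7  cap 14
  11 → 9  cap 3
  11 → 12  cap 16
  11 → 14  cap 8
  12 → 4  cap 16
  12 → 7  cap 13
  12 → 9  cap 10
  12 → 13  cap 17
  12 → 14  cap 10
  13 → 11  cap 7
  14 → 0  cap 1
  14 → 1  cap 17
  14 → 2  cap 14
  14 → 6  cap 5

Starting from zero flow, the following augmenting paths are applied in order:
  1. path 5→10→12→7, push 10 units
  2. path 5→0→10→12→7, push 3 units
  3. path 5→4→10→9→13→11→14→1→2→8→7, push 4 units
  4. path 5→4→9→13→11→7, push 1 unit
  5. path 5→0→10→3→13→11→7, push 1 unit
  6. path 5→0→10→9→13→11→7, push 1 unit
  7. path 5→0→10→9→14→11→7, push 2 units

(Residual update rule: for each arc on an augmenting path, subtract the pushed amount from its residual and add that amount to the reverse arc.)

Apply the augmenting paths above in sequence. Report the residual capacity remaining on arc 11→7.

after path 1 (5→10→12→7, push 10): res(11,7)=14
after path 2 (5→0→10→12→7, push 3): res(11,7)=14
after path 3 (5→4→10→9→13→11→14→1→2→8→7, push 4): res(11,7)=14
after path 4 (5→4→9→13→11→7, push 1): res(11,7)=13
after path 5 (5→0→10→3→13→11→7, push 1): res(11,7)=12
after path 6 (5→0→10→9→13→11→7, push 1): res(11,7)=11
after path 7 (5→0→10→9→14→11→7, push 2): res(11,7)=9

Residual capacity of (11,7): 9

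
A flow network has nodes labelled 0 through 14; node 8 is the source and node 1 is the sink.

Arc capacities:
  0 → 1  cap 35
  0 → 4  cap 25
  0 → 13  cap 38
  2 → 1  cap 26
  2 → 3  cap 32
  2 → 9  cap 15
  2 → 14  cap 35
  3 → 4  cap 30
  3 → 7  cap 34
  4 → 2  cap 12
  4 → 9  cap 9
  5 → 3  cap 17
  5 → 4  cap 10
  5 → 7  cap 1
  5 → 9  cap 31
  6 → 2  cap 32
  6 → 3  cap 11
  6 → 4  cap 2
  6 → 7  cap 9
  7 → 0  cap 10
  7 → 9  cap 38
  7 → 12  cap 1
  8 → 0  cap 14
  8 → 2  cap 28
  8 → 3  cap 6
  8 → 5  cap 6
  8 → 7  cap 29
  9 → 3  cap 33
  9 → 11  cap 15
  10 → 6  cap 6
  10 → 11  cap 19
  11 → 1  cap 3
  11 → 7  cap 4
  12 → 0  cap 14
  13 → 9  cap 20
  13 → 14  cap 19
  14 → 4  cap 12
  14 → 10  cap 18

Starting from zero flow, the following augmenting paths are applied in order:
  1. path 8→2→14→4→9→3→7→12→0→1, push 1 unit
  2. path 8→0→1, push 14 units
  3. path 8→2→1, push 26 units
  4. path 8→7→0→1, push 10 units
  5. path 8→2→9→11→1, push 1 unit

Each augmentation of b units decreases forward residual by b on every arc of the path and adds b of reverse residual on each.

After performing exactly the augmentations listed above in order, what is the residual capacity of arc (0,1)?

Residual capacity of (0,1): 10

after path 1 (8→2→14→4→9→3→7→12→0→1, push 1): res(0,1)=34
after path 2 (8→0→1, push 14): res(0,1)=20
after path 3 (8→2→1, push 26): res(0,1)=20
after path 4 (8→7→0→1, push 10): res(0,1)=10
after path 5 (8→2→9→11→1, push 1): res(0,1)=10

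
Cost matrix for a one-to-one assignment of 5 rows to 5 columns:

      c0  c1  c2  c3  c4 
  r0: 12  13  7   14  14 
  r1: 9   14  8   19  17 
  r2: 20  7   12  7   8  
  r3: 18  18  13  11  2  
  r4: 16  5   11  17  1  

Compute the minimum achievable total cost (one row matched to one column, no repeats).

optimal assignment: row0→col2 (cost 7), row1→col0 (cost 9), row2→col3 (cost 7), row3→col4 (cost 2), row4→col1 (cost 5)
total = 7 + 9 + 7 + 2 + 5 = 30

Minimum assignment cost: 30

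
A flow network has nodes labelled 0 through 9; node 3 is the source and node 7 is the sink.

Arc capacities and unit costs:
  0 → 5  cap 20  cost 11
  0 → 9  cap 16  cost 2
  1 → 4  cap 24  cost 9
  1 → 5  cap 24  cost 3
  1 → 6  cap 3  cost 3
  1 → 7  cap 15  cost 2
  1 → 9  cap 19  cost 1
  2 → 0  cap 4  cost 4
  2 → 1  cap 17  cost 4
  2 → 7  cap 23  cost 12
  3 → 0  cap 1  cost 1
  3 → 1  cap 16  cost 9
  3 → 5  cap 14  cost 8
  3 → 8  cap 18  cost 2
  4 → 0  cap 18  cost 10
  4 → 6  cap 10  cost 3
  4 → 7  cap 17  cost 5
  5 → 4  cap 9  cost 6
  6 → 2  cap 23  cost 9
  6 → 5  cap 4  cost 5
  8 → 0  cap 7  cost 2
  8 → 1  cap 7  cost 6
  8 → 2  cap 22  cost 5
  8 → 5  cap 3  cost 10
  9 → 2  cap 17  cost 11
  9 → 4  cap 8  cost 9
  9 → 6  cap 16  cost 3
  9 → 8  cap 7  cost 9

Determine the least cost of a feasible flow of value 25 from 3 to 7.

shortest-cost path #1: 3→8→1→7 push 7 @ unit cost 10 (adds 70)
shortest-cost path #2: 3→1→7 push 8 @ unit cost 11 (adds 88)
shortest-cost path #3: 3→0→9→4→7 push 1 @ unit cost 17 (adds 17)
shortest-cost path #4: 3→8→2→7 push 9 @ unit cost 19 (adds 171)
total cost = 346

Minimum cost for 25 units: 346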